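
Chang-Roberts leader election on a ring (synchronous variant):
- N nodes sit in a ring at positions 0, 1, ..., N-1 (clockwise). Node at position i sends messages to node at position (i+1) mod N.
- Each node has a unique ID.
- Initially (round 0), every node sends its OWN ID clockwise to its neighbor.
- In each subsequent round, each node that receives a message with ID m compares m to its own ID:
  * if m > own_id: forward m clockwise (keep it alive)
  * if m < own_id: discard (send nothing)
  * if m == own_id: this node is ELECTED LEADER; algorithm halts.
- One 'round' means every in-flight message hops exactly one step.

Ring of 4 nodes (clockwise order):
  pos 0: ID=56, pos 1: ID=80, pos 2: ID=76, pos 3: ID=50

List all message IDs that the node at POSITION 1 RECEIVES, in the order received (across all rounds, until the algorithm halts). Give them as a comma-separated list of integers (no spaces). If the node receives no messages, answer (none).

Round 1: pos1(id80) recv 56: drop; pos2(id76) recv 80: fwd; pos3(id50) recv 76: fwd; pos0(id56) recv 50: drop
Round 2: pos3(id50) recv 80: fwd; pos0(id56) recv 76: fwd
Round 3: pos0(id56) recv 80: fwd; pos1(id80) recv 76: drop
Round 4: pos1(id80) recv 80: ELECTED

Answer: 56,76,80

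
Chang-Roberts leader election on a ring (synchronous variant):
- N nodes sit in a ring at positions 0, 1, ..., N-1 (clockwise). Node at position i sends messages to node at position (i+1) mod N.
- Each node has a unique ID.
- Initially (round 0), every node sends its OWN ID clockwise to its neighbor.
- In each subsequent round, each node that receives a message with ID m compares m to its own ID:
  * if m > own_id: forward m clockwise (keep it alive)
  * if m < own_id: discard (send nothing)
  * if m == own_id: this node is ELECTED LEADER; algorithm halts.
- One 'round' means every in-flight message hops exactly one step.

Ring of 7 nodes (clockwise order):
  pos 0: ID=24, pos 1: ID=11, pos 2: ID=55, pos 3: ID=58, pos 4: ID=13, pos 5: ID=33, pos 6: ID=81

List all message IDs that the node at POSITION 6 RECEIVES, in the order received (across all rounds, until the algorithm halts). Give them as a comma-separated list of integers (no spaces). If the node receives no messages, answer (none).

Answer: 33,58,81

Derivation:
Round 1: pos1(id11) recv 24: fwd; pos2(id55) recv 11: drop; pos3(id58) recv 55: drop; pos4(id13) recv 58: fwd; pos5(id33) recv 13: drop; pos6(id81) recv 33: drop; pos0(id24) recv 81: fwd
Round 2: pos2(id55) recv 24: drop; pos5(id33) recv 58: fwd; pos1(id11) recv 81: fwd
Round 3: pos6(id81) recv 58: drop; pos2(id55) recv 81: fwd
Round 4: pos3(id58) recv 81: fwd
Round 5: pos4(id13) recv 81: fwd
Round 6: pos5(id33) recv 81: fwd
Round 7: pos6(id81) recv 81: ELECTED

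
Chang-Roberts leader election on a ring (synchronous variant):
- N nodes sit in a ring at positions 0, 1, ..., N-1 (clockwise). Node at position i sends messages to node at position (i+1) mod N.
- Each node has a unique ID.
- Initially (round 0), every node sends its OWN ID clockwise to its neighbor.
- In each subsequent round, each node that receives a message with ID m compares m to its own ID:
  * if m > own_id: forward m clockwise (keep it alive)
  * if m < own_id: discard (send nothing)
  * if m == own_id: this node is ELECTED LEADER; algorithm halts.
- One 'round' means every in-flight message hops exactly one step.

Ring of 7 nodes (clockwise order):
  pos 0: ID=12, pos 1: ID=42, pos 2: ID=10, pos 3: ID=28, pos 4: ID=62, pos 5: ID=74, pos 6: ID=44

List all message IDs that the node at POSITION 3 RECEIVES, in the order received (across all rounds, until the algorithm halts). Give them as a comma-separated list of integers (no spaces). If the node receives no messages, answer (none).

Round 1: pos1(id42) recv 12: drop; pos2(id10) recv 42: fwd; pos3(id28) recv 10: drop; pos4(id62) recv 28: drop; pos5(id74) recv 62: drop; pos6(id44) recv 74: fwd; pos0(id12) recv 44: fwd
Round 2: pos3(id28) recv 42: fwd; pos0(id12) recv 74: fwd; pos1(id42) recv 44: fwd
Round 3: pos4(id62) recv 42: drop; pos1(id42) recv 74: fwd; pos2(id10) recv 44: fwd
Round 4: pos2(id10) recv 74: fwd; pos3(id28) recv 44: fwd
Round 5: pos3(id28) recv 74: fwd; pos4(id62) recv 44: drop
Round 6: pos4(id62) recv 74: fwd
Round 7: pos5(id74) recv 74: ELECTED

Answer: 10,42,44,74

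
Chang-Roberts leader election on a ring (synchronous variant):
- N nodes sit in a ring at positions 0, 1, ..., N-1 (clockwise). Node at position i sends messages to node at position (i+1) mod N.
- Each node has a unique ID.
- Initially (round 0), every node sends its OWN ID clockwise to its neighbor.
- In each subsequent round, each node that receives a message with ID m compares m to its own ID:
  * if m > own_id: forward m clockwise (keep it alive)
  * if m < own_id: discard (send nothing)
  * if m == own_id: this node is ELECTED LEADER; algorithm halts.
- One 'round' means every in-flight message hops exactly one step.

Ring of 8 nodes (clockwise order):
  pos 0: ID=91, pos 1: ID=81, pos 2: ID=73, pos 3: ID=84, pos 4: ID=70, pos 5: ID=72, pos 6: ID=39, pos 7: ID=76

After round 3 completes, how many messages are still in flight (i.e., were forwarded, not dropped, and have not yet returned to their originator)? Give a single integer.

Answer: 2

Derivation:
Round 1: pos1(id81) recv 91: fwd; pos2(id73) recv 81: fwd; pos3(id84) recv 73: drop; pos4(id70) recv 84: fwd; pos5(id72) recv 70: drop; pos6(id39) recv 72: fwd; pos7(id76) recv 39: drop; pos0(id91) recv 76: drop
Round 2: pos2(id73) recv 91: fwd; pos3(id84) recv 81: drop; pos5(id72) recv 84: fwd; pos7(id76) recv 72: drop
Round 3: pos3(id84) recv 91: fwd; pos6(id39) recv 84: fwd
After round 3: 2 messages still in flight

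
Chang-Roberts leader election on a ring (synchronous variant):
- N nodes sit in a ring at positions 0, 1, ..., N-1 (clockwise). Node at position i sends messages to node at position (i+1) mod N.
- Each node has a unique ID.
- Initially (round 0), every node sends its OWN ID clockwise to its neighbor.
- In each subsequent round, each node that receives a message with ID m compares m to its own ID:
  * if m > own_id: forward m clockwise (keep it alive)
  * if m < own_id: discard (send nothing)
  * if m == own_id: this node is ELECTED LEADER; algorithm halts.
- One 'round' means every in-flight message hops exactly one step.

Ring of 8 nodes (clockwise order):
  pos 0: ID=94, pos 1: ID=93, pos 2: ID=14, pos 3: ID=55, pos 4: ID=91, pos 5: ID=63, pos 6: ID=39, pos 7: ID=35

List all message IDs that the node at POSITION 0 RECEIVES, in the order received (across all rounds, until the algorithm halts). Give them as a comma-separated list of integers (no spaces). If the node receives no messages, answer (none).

Answer: 35,39,63,91,93,94

Derivation:
Round 1: pos1(id93) recv 94: fwd; pos2(id14) recv 93: fwd; pos3(id55) recv 14: drop; pos4(id91) recv 55: drop; pos5(id63) recv 91: fwd; pos6(id39) recv 63: fwd; pos7(id35) recv 39: fwd; pos0(id94) recv 35: drop
Round 2: pos2(id14) recv 94: fwd; pos3(id55) recv 93: fwd; pos6(id39) recv 91: fwd; pos7(id35) recv 63: fwd; pos0(id94) recv 39: drop
Round 3: pos3(id55) recv 94: fwd; pos4(id91) recv 93: fwd; pos7(id35) recv 91: fwd; pos0(id94) recv 63: drop
Round 4: pos4(id91) recv 94: fwd; pos5(id63) recv 93: fwd; pos0(id94) recv 91: drop
Round 5: pos5(id63) recv 94: fwd; pos6(id39) recv 93: fwd
Round 6: pos6(id39) recv 94: fwd; pos7(id35) recv 93: fwd
Round 7: pos7(id35) recv 94: fwd; pos0(id94) recv 93: drop
Round 8: pos0(id94) recv 94: ELECTED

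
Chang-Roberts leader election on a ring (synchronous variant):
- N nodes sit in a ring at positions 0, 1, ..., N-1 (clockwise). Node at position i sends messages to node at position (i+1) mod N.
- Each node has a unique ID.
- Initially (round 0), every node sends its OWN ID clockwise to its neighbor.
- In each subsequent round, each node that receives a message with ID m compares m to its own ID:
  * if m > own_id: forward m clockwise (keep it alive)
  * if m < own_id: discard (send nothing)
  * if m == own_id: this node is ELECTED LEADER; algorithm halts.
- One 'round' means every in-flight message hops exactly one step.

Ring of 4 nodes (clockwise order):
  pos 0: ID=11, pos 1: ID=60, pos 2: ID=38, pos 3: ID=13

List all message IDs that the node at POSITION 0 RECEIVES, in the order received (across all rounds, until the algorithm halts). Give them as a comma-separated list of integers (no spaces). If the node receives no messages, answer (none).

Answer: 13,38,60

Derivation:
Round 1: pos1(id60) recv 11: drop; pos2(id38) recv 60: fwd; pos3(id13) recv 38: fwd; pos0(id11) recv 13: fwd
Round 2: pos3(id13) recv 60: fwd; pos0(id11) recv 38: fwd; pos1(id60) recv 13: drop
Round 3: pos0(id11) recv 60: fwd; pos1(id60) recv 38: drop
Round 4: pos1(id60) recv 60: ELECTED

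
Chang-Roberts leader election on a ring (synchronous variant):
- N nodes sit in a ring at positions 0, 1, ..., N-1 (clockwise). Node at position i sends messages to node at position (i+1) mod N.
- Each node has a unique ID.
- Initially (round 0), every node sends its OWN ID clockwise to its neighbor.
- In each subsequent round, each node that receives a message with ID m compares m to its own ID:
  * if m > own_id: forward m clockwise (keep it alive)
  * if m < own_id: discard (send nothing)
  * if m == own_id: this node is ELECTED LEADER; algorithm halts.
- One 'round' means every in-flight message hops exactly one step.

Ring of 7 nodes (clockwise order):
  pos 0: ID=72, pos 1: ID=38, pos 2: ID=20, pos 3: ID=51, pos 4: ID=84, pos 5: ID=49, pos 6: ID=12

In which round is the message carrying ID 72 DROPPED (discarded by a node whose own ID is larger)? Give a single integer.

Answer: 4

Derivation:
Round 1: pos1(id38) recv 72: fwd; pos2(id20) recv 38: fwd; pos3(id51) recv 20: drop; pos4(id84) recv 51: drop; pos5(id49) recv 84: fwd; pos6(id12) recv 49: fwd; pos0(id72) recv 12: drop
Round 2: pos2(id20) recv 72: fwd; pos3(id51) recv 38: drop; pos6(id12) recv 84: fwd; pos0(id72) recv 49: drop
Round 3: pos3(id51) recv 72: fwd; pos0(id72) recv 84: fwd
Round 4: pos4(id84) recv 72: drop; pos1(id38) recv 84: fwd
Round 5: pos2(id20) recv 84: fwd
Round 6: pos3(id51) recv 84: fwd
Round 7: pos4(id84) recv 84: ELECTED
Message ID 72 originates at pos 0; dropped at pos 4 in round 4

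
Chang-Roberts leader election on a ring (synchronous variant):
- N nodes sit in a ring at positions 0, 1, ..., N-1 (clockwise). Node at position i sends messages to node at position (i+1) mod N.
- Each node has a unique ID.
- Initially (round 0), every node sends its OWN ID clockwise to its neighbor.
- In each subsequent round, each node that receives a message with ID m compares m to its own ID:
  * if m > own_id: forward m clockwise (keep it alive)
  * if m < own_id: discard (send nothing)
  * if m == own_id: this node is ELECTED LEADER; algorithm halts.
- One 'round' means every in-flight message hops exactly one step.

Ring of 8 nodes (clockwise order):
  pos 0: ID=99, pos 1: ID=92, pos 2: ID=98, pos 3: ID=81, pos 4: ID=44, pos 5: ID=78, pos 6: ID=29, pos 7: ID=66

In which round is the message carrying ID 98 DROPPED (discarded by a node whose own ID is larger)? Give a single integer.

Answer: 6

Derivation:
Round 1: pos1(id92) recv 99: fwd; pos2(id98) recv 92: drop; pos3(id81) recv 98: fwd; pos4(id44) recv 81: fwd; pos5(id78) recv 44: drop; pos6(id29) recv 78: fwd; pos7(id66) recv 29: drop; pos0(id99) recv 66: drop
Round 2: pos2(id98) recv 99: fwd; pos4(id44) recv 98: fwd; pos5(id78) recv 81: fwd; pos7(id66) recv 78: fwd
Round 3: pos3(id81) recv 99: fwd; pos5(id78) recv 98: fwd; pos6(id29) recv 81: fwd; pos0(id99) recv 78: drop
Round 4: pos4(id44) recv 99: fwd; pos6(id29) recv 98: fwd; pos7(id66) recv 81: fwd
Round 5: pos5(id78) recv 99: fwd; pos7(id66) recv 98: fwd; pos0(id99) recv 81: drop
Round 6: pos6(id29) recv 99: fwd; pos0(id99) recv 98: drop
Round 7: pos7(id66) recv 99: fwd
Round 8: pos0(id99) recv 99: ELECTED
Message ID 98 originates at pos 2; dropped at pos 0 in round 6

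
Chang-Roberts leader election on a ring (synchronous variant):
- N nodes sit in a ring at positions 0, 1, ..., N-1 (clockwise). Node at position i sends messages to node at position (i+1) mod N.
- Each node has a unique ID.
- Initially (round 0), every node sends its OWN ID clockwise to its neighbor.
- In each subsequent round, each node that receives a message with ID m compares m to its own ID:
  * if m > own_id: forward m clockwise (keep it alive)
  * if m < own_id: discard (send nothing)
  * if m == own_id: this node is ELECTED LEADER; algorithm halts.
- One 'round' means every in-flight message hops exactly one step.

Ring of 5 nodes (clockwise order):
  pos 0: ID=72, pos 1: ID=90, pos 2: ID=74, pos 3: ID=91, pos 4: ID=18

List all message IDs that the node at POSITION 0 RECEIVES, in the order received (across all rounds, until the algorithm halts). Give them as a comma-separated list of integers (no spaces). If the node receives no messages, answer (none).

Answer: 18,91

Derivation:
Round 1: pos1(id90) recv 72: drop; pos2(id74) recv 90: fwd; pos3(id91) recv 74: drop; pos4(id18) recv 91: fwd; pos0(id72) recv 18: drop
Round 2: pos3(id91) recv 90: drop; pos0(id72) recv 91: fwd
Round 3: pos1(id90) recv 91: fwd
Round 4: pos2(id74) recv 91: fwd
Round 5: pos3(id91) recv 91: ELECTED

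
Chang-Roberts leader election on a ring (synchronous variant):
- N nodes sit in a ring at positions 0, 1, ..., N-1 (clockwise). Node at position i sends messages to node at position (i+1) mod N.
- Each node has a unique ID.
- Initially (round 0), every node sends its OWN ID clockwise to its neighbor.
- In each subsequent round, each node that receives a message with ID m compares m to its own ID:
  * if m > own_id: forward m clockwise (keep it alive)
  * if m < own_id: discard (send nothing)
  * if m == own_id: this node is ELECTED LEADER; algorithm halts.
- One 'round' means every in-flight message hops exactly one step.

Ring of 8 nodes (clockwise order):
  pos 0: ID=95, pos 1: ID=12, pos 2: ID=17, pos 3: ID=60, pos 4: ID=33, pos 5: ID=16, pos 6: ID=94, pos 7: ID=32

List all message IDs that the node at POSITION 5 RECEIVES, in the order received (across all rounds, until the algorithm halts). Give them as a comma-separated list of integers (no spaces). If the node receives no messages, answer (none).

Round 1: pos1(id12) recv 95: fwd; pos2(id17) recv 12: drop; pos3(id60) recv 17: drop; pos4(id33) recv 60: fwd; pos5(id16) recv 33: fwd; pos6(id94) recv 16: drop; pos7(id32) recv 94: fwd; pos0(id95) recv 32: drop
Round 2: pos2(id17) recv 95: fwd; pos5(id16) recv 60: fwd; pos6(id94) recv 33: drop; pos0(id95) recv 94: drop
Round 3: pos3(id60) recv 95: fwd; pos6(id94) recv 60: drop
Round 4: pos4(id33) recv 95: fwd
Round 5: pos5(id16) recv 95: fwd
Round 6: pos6(id94) recv 95: fwd
Round 7: pos7(id32) recv 95: fwd
Round 8: pos0(id95) recv 95: ELECTED

Answer: 33,60,95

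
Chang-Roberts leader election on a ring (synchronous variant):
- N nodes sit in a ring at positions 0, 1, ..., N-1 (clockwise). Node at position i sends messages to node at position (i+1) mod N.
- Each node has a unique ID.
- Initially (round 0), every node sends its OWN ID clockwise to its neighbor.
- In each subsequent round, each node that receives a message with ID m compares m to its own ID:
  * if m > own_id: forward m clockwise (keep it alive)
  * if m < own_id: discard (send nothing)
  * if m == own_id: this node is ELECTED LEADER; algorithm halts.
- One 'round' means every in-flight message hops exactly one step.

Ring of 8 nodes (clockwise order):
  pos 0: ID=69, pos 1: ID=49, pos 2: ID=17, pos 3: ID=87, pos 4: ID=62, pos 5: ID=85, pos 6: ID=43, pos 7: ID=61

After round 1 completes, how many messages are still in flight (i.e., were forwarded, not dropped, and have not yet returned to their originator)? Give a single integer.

Round 1: pos1(id49) recv 69: fwd; pos2(id17) recv 49: fwd; pos3(id87) recv 17: drop; pos4(id62) recv 87: fwd; pos5(id85) recv 62: drop; pos6(id43) recv 85: fwd; pos7(id61) recv 43: drop; pos0(id69) recv 61: drop
After round 1: 4 messages still in flight

Answer: 4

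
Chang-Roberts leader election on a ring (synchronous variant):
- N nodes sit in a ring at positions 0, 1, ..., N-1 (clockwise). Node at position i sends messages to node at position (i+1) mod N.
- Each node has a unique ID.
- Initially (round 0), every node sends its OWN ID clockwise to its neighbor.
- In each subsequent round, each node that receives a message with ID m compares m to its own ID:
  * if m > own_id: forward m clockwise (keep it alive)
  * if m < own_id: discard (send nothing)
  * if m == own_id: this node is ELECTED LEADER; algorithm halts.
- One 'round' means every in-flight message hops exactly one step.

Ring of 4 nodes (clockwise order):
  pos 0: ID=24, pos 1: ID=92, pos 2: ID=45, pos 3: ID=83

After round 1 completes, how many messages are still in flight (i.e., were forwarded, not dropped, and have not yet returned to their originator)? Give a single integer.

Answer: 2

Derivation:
Round 1: pos1(id92) recv 24: drop; pos2(id45) recv 92: fwd; pos3(id83) recv 45: drop; pos0(id24) recv 83: fwd
After round 1: 2 messages still in flight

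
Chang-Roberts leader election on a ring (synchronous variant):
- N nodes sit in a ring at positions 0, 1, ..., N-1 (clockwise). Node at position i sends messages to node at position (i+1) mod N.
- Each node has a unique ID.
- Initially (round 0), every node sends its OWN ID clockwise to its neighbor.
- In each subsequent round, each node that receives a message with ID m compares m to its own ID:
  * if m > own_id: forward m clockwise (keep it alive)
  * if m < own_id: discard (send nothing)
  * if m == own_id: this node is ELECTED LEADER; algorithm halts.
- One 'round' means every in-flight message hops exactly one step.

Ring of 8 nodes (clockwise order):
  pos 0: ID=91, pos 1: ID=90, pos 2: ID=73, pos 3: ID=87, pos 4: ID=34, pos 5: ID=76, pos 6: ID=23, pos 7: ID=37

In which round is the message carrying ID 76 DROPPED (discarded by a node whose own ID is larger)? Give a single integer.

Round 1: pos1(id90) recv 91: fwd; pos2(id73) recv 90: fwd; pos3(id87) recv 73: drop; pos4(id34) recv 87: fwd; pos5(id76) recv 34: drop; pos6(id23) recv 76: fwd; pos7(id37) recv 23: drop; pos0(id91) recv 37: drop
Round 2: pos2(id73) recv 91: fwd; pos3(id87) recv 90: fwd; pos5(id76) recv 87: fwd; pos7(id37) recv 76: fwd
Round 3: pos3(id87) recv 91: fwd; pos4(id34) recv 90: fwd; pos6(id23) recv 87: fwd; pos0(id91) recv 76: drop
Round 4: pos4(id34) recv 91: fwd; pos5(id76) recv 90: fwd; pos7(id37) recv 87: fwd
Round 5: pos5(id76) recv 91: fwd; pos6(id23) recv 90: fwd; pos0(id91) recv 87: drop
Round 6: pos6(id23) recv 91: fwd; pos7(id37) recv 90: fwd
Round 7: pos7(id37) recv 91: fwd; pos0(id91) recv 90: drop
Round 8: pos0(id91) recv 91: ELECTED
Message ID 76 originates at pos 5; dropped at pos 0 in round 3

Answer: 3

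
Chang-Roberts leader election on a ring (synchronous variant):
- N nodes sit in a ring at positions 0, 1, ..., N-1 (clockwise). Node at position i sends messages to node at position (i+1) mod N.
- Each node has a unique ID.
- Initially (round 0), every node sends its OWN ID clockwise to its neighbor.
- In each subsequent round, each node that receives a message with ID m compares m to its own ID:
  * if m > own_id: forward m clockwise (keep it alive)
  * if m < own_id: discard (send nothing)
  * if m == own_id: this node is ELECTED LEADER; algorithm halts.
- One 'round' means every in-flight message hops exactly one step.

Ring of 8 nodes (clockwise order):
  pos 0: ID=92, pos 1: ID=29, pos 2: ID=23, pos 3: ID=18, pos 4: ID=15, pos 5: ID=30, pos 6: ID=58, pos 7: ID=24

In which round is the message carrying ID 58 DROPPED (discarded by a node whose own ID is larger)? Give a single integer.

Round 1: pos1(id29) recv 92: fwd; pos2(id23) recv 29: fwd; pos3(id18) recv 23: fwd; pos4(id15) recv 18: fwd; pos5(id30) recv 15: drop; pos6(id58) recv 30: drop; pos7(id24) recv 58: fwd; pos0(id92) recv 24: drop
Round 2: pos2(id23) recv 92: fwd; pos3(id18) recv 29: fwd; pos4(id15) recv 23: fwd; pos5(id30) recv 18: drop; pos0(id92) recv 58: drop
Round 3: pos3(id18) recv 92: fwd; pos4(id15) recv 29: fwd; pos5(id30) recv 23: drop
Round 4: pos4(id15) recv 92: fwd; pos5(id30) recv 29: drop
Round 5: pos5(id30) recv 92: fwd
Round 6: pos6(id58) recv 92: fwd
Round 7: pos7(id24) recv 92: fwd
Round 8: pos0(id92) recv 92: ELECTED
Message ID 58 originates at pos 6; dropped at pos 0 in round 2

Answer: 2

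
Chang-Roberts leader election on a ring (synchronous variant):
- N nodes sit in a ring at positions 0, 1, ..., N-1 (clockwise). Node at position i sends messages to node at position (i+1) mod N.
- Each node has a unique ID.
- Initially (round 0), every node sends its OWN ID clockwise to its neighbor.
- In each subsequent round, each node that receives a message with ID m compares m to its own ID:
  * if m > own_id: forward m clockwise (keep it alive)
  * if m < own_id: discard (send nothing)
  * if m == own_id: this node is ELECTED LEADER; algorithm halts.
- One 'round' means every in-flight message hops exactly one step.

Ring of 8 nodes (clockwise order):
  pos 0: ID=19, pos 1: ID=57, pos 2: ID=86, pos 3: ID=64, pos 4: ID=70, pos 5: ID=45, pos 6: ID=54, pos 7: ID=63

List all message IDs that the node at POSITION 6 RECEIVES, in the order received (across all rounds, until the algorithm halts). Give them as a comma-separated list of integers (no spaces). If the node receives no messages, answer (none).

Answer: 45,70,86

Derivation:
Round 1: pos1(id57) recv 19: drop; pos2(id86) recv 57: drop; pos3(id64) recv 86: fwd; pos4(id70) recv 64: drop; pos5(id45) recv 70: fwd; pos6(id54) recv 45: drop; pos7(id63) recv 54: drop; pos0(id19) recv 63: fwd
Round 2: pos4(id70) recv 86: fwd; pos6(id54) recv 70: fwd; pos1(id57) recv 63: fwd
Round 3: pos5(id45) recv 86: fwd; pos7(id63) recv 70: fwd; pos2(id86) recv 63: drop
Round 4: pos6(id54) recv 86: fwd; pos0(id19) recv 70: fwd
Round 5: pos7(id63) recv 86: fwd; pos1(id57) recv 70: fwd
Round 6: pos0(id19) recv 86: fwd; pos2(id86) recv 70: drop
Round 7: pos1(id57) recv 86: fwd
Round 8: pos2(id86) recv 86: ELECTED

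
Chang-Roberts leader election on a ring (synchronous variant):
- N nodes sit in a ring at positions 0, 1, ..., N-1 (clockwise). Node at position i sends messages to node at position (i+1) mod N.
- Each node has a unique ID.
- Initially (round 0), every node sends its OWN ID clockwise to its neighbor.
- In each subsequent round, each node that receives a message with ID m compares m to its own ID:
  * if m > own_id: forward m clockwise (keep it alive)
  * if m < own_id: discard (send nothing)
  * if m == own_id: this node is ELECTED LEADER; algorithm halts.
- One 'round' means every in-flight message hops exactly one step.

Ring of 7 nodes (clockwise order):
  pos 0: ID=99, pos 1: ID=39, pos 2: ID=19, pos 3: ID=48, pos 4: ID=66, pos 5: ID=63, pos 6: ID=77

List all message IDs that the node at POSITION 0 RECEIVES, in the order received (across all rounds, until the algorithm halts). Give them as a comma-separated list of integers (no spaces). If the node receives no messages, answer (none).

Answer: 77,99

Derivation:
Round 1: pos1(id39) recv 99: fwd; pos2(id19) recv 39: fwd; pos3(id48) recv 19: drop; pos4(id66) recv 48: drop; pos5(id63) recv 66: fwd; pos6(id77) recv 63: drop; pos0(id99) recv 77: drop
Round 2: pos2(id19) recv 99: fwd; pos3(id48) recv 39: drop; pos6(id77) recv 66: drop
Round 3: pos3(id48) recv 99: fwd
Round 4: pos4(id66) recv 99: fwd
Round 5: pos5(id63) recv 99: fwd
Round 6: pos6(id77) recv 99: fwd
Round 7: pos0(id99) recv 99: ELECTED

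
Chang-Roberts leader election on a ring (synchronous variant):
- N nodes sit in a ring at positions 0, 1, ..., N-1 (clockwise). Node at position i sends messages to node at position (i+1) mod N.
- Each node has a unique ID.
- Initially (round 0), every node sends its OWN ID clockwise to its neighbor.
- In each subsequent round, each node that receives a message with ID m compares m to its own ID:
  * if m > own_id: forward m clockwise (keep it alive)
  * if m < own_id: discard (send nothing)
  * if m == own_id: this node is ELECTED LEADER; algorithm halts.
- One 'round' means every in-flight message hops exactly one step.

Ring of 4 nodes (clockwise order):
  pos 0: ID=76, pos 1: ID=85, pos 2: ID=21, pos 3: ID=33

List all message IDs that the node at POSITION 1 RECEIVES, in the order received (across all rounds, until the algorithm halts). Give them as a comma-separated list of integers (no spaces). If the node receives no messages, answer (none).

Round 1: pos1(id85) recv 76: drop; pos2(id21) recv 85: fwd; pos3(id33) recv 21: drop; pos0(id76) recv 33: drop
Round 2: pos3(id33) recv 85: fwd
Round 3: pos0(id76) recv 85: fwd
Round 4: pos1(id85) recv 85: ELECTED

Answer: 76,85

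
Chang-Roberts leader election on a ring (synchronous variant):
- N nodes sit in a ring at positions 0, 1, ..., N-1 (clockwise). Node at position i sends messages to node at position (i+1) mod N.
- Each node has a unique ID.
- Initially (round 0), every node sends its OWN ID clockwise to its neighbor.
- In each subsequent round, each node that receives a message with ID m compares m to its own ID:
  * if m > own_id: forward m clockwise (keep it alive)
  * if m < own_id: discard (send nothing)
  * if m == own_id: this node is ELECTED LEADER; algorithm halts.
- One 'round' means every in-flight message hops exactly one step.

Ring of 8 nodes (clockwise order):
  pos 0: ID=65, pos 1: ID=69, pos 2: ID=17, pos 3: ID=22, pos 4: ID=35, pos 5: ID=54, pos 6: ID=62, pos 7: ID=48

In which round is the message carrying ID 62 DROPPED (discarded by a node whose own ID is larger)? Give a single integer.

Answer: 2

Derivation:
Round 1: pos1(id69) recv 65: drop; pos2(id17) recv 69: fwd; pos3(id22) recv 17: drop; pos4(id35) recv 22: drop; pos5(id54) recv 35: drop; pos6(id62) recv 54: drop; pos7(id48) recv 62: fwd; pos0(id65) recv 48: drop
Round 2: pos3(id22) recv 69: fwd; pos0(id65) recv 62: drop
Round 3: pos4(id35) recv 69: fwd
Round 4: pos5(id54) recv 69: fwd
Round 5: pos6(id62) recv 69: fwd
Round 6: pos7(id48) recv 69: fwd
Round 7: pos0(id65) recv 69: fwd
Round 8: pos1(id69) recv 69: ELECTED
Message ID 62 originates at pos 6; dropped at pos 0 in round 2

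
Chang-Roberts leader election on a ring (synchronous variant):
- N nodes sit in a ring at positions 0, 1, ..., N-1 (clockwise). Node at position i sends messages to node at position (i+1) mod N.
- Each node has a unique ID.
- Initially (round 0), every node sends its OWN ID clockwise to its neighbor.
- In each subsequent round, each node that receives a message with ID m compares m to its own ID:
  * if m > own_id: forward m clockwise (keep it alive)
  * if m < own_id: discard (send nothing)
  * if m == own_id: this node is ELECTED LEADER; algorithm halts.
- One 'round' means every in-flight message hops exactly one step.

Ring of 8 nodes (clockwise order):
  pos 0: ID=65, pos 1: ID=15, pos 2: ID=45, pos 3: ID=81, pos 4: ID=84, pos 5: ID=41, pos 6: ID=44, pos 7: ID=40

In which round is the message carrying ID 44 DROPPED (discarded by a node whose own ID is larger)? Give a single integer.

Round 1: pos1(id15) recv 65: fwd; pos2(id45) recv 15: drop; pos3(id81) recv 45: drop; pos4(id84) recv 81: drop; pos5(id41) recv 84: fwd; pos6(id44) recv 41: drop; pos7(id40) recv 44: fwd; pos0(id65) recv 40: drop
Round 2: pos2(id45) recv 65: fwd; pos6(id44) recv 84: fwd; pos0(id65) recv 44: drop
Round 3: pos3(id81) recv 65: drop; pos7(id40) recv 84: fwd
Round 4: pos0(id65) recv 84: fwd
Round 5: pos1(id15) recv 84: fwd
Round 6: pos2(id45) recv 84: fwd
Round 7: pos3(id81) recv 84: fwd
Round 8: pos4(id84) recv 84: ELECTED
Message ID 44 originates at pos 6; dropped at pos 0 in round 2

Answer: 2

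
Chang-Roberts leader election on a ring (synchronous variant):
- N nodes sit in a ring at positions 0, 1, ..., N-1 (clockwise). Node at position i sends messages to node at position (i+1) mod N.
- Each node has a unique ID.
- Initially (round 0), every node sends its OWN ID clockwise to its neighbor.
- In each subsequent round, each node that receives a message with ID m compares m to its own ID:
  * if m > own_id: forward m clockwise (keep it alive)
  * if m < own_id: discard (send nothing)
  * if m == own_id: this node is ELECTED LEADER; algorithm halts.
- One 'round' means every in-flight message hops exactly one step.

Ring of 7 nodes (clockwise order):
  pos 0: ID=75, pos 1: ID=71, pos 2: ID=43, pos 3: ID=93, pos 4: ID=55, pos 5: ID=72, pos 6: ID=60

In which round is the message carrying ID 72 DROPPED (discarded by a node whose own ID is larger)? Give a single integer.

Answer: 2

Derivation:
Round 1: pos1(id71) recv 75: fwd; pos2(id43) recv 71: fwd; pos3(id93) recv 43: drop; pos4(id55) recv 93: fwd; pos5(id72) recv 55: drop; pos6(id60) recv 72: fwd; pos0(id75) recv 60: drop
Round 2: pos2(id43) recv 75: fwd; pos3(id93) recv 71: drop; pos5(id72) recv 93: fwd; pos0(id75) recv 72: drop
Round 3: pos3(id93) recv 75: drop; pos6(id60) recv 93: fwd
Round 4: pos0(id75) recv 93: fwd
Round 5: pos1(id71) recv 93: fwd
Round 6: pos2(id43) recv 93: fwd
Round 7: pos3(id93) recv 93: ELECTED
Message ID 72 originates at pos 5; dropped at pos 0 in round 2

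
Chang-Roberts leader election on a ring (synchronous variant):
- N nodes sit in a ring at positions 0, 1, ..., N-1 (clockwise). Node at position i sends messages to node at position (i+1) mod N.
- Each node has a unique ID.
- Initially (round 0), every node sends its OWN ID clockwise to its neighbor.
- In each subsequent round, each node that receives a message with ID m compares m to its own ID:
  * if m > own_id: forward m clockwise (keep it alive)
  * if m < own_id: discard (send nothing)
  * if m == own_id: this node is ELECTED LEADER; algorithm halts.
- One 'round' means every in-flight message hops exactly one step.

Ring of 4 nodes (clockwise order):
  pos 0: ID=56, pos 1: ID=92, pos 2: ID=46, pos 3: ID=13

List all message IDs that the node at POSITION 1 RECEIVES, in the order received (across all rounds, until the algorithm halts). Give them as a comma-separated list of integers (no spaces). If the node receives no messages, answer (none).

Answer: 56,92

Derivation:
Round 1: pos1(id92) recv 56: drop; pos2(id46) recv 92: fwd; pos3(id13) recv 46: fwd; pos0(id56) recv 13: drop
Round 2: pos3(id13) recv 92: fwd; pos0(id56) recv 46: drop
Round 3: pos0(id56) recv 92: fwd
Round 4: pos1(id92) recv 92: ELECTED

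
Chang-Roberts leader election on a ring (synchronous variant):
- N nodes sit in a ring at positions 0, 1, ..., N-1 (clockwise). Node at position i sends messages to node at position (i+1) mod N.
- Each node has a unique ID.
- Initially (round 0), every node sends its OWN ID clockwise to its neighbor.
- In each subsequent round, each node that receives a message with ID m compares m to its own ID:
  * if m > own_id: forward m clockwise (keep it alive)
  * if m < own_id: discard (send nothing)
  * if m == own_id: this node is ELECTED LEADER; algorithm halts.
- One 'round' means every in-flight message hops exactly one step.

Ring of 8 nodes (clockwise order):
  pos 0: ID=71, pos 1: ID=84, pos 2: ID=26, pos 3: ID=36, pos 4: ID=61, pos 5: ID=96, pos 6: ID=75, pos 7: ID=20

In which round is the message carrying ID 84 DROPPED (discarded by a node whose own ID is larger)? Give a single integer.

Answer: 4

Derivation:
Round 1: pos1(id84) recv 71: drop; pos2(id26) recv 84: fwd; pos3(id36) recv 26: drop; pos4(id61) recv 36: drop; pos5(id96) recv 61: drop; pos6(id75) recv 96: fwd; pos7(id20) recv 75: fwd; pos0(id71) recv 20: drop
Round 2: pos3(id36) recv 84: fwd; pos7(id20) recv 96: fwd; pos0(id71) recv 75: fwd
Round 3: pos4(id61) recv 84: fwd; pos0(id71) recv 96: fwd; pos1(id84) recv 75: drop
Round 4: pos5(id96) recv 84: drop; pos1(id84) recv 96: fwd
Round 5: pos2(id26) recv 96: fwd
Round 6: pos3(id36) recv 96: fwd
Round 7: pos4(id61) recv 96: fwd
Round 8: pos5(id96) recv 96: ELECTED
Message ID 84 originates at pos 1; dropped at pos 5 in round 4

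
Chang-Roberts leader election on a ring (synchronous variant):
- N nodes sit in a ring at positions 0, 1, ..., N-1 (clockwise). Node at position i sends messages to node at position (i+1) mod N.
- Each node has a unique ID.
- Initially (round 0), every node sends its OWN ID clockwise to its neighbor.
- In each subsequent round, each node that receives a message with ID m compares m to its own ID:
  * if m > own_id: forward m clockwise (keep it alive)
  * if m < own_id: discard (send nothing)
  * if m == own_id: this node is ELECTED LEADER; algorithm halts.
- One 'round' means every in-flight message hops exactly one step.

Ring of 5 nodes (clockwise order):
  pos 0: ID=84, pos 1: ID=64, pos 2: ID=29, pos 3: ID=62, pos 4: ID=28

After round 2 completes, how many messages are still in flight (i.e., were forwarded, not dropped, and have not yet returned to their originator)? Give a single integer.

Answer: 2

Derivation:
Round 1: pos1(id64) recv 84: fwd; pos2(id29) recv 64: fwd; pos3(id62) recv 29: drop; pos4(id28) recv 62: fwd; pos0(id84) recv 28: drop
Round 2: pos2(id29) recv 84: fwd; pos3(id62) recv 64: fwd; pos0(id84) recv 62: drop
After round 2: 2 messages still in flight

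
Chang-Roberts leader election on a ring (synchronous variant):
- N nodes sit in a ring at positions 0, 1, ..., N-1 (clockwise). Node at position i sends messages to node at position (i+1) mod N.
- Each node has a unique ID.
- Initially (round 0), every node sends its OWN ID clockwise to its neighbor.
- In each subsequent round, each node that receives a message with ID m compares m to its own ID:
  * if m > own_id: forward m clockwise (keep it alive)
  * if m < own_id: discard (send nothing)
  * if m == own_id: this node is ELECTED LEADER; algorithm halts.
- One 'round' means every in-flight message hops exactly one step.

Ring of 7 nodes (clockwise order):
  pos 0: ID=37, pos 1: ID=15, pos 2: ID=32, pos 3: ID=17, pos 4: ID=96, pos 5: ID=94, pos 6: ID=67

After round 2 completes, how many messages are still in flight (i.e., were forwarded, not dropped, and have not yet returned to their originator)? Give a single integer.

Round 1: pos1(id15) recv 37: fwd; pos2(id32) recv 15: drop; pos3(id17) recv 32: fwd; pos4(id96) recv 17: drop; pos5(id94) recv 96: fwd; pos6(id67) recv 94: fwd; pos0(id37) recv 67: fwd
Round 2: pos2(id32) recv 37: fwd; pos4(id96) recv 32: drop; pos6(id67) recv 96: fwd; pos0(id37) recv 94: fwd; pos1(id15) recv 67: fwd
After round 2: 4 messages still in flight

Answer: 4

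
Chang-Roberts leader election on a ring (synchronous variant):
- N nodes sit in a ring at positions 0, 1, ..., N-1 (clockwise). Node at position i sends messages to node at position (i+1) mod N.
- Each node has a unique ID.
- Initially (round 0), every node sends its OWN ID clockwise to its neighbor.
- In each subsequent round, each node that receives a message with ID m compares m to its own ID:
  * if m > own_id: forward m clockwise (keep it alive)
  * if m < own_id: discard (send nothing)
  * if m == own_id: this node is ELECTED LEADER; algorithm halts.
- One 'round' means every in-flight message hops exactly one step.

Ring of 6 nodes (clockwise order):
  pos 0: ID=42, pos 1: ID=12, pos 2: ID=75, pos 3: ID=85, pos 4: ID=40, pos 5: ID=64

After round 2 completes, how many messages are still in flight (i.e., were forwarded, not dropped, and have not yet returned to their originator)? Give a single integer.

Answer: 2

Derivation:
Round 1: pos1(id12) recv 42: fwd; pos2(id75) recv 12: drop; pos3(id85) recv 75: drop; pos4(id40) recv 85: fwd; pos5(id64) recv 40: drop; pos0(id42) recv 64: fwd
Round 2: pos2(id75) recv 42: drop; pos5(id64) recv 85: fwd; pos1(id12) recv 64: fwd
After round 2: 2 messages still in flight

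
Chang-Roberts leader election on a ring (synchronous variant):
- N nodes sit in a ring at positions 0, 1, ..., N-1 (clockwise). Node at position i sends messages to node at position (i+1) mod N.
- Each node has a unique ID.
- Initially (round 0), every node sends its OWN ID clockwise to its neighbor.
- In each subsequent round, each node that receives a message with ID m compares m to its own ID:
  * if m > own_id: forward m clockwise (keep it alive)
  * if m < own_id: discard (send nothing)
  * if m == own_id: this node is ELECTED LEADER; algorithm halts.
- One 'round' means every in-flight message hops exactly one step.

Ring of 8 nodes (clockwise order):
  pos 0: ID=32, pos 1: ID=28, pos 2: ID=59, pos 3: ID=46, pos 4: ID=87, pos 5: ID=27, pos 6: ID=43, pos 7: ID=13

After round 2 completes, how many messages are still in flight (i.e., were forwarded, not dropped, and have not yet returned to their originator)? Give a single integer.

Answer: 2

Derivation:
Round 1: pos1(id28) recv 32: fwd; pos2(id59) recv 28: drop; pos3(id46) recv 59: fwd; pos4(id87) recv 46: drop; pos5(id27) recv 87: fwd; pos6(id43) recv 27: drop; pos7(id13) recv 43: fwd; pos0(id32) recv 13: drop
Round 2: pos2(id59) recv 32: drop; pos4(id87) recv 59: drop; pos6(id43) recv 87: fwd; pos0(id32) recv 43: fwd
After round 2: 2 messages still in flight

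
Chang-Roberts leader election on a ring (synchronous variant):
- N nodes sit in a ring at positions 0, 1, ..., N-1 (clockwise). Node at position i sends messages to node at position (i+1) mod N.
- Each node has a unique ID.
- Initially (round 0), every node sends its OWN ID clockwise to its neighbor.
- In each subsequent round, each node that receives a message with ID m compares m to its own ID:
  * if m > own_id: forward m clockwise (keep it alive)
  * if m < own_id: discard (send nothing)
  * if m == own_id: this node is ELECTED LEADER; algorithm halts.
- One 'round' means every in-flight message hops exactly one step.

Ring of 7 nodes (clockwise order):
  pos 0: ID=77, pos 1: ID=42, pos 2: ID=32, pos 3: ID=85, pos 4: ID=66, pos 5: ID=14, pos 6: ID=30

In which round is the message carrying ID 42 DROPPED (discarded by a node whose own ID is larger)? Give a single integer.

Answer: 2

Derivation:
Round 1: pos1(id42) recv 77: fwd; pos2(id32) recv 42: fwd; pos3(id85) recv 32: drop; pos4(id66) recv 85: fwd; pos5(id14) recv 66: fwd; pos6(id30) recv 14: drop; pos0(id77) recv 30: drop
Round 2: pos2(id32) recv 77: fwd; pos3(id85) recv 42: drop; pos5(id14) recv 85: fwd; pos6(id30) recv 66: fwd
Round 3: pos3(id85) recv 77: drop; pos6(id30) recv 85: fwd; pos0(id77) recv 66: drop
Round 4: pos0(id77) recv 85: fwd
Round 5: pos1(id42) recv 85: fwd
Round 6: pos2(id32) recv 85: fwd
Round 7: pos3(id85) recv 85: ELECTED
Message ID 42 originates at pos 1; dropped at pos 3 in round 2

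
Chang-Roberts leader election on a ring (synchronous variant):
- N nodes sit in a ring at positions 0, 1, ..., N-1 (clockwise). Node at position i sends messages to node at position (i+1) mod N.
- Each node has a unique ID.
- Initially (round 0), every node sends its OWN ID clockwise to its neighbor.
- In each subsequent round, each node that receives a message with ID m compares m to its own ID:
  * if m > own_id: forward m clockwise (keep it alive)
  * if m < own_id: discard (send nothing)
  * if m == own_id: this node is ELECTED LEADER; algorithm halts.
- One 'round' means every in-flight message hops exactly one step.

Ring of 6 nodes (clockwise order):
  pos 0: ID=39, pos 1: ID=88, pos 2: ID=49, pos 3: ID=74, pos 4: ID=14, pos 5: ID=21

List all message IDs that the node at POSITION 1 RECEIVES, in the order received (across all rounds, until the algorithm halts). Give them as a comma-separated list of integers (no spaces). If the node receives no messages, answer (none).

Answer: 39,74,88

Derivation:
Round 1: pos1(id88) recv 39: drop; pos2(id49) recv 88: fwd; pos3(id74) recv 49: drop; pos4(id14) recv 74: fwd; pos5(id21) recv 14: drop; pos0(id39) recv 21: drop
Round 2: pos3(id74) recv 88: fwd; pos5(id21) recv 74: fwd
Round 3: pos4(id14) recv 88: fwd; pos0(id39) recv 74: fwd
Round 4: pos5(id21) recv 88: fwd; pos1(id88) recv 74: drop
Round 5: pos0(id39) recv 88: fwd
Round 6: pos1(id88) recv 88: ELECTED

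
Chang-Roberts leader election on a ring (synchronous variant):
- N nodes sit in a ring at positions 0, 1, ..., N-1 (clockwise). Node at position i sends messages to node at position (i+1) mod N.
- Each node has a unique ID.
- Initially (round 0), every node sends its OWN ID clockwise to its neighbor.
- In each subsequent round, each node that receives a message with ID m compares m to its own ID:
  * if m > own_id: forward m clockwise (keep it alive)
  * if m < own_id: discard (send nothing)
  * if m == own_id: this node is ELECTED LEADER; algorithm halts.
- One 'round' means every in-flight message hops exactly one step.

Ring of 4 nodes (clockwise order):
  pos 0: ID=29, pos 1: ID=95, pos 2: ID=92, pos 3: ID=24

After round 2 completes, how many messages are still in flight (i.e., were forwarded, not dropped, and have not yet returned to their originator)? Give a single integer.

Round 1: pos1(id95) recv 29: drop; pos2(id92) recv 95: fwd; pos3(id24) recv 92: fwd; pos0(id29) recv 24: drop
Round 2: pos3(id24) recv 95: fwd; pos0(id29) recv 92: fwd
After round 2: 2 messages still in flight

Answer: 2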